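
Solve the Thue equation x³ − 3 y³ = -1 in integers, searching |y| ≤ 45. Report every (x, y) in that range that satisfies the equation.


The equation is x³ - 3y³ = -1. For fixed y, x³ = 3·y³ − 1, so a solution requires the RHS to be a perfect cube.
Strategy: iterate y from -45 to 45, compute RHS = 3·y³ − 1, and check whether it is a (positive or negative) perfect cube.
Check small values of y:
  y = 0: RHS = -1 = (-1)³ ⇒ x = -1 works.
  y = 1: RHS = 2 is not a perfect cube.
  y = -1: RHS = -4 is not a perfect cube.
  y = 2: RHS = 23 is not a perfect cube.
  y = -2: RHS = -25 is not a perfect cube.
  y = 3: RHS = 80 is not a perfect cube.
  y = -3: RHS = -82 is not a perfect cube.
Continuing the search up to |y| = 45 finds no further solutions beyond those listed.
Collected solutions: (-1, 0).

Solutions (with |y| ≤ 45): (-1, 0).


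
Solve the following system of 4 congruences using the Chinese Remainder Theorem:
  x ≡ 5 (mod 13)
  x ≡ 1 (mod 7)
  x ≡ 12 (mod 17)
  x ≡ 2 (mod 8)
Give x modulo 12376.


Product of moduli M = 13 · 7 · 17 · 8 = 12376.
Merge one congruence at a time:
  Start: x ≡ 5 (mod 13).
  Combine with x ≡ 1 (mod 7); new modulus lcm = 91.
    Write x = 5 + 13·t and substitute into x ≡ 1 (mod 7): 13·t ≡ 1 − 5 = -4 (mod 7).
    Reduce coefficients mod 7: 6·t ≡ 3 (mod 7).
    The inverse of 6 mod 7 is 6 (since 6·6 = 36 = 5·7 + 1), so t ≡ 6·3 = 18 ≡ 4 (mod 7).
    Then x = 5 + 13·4 = 57, valid modulo lcm(13, 7) = 91: x ≡ 57 (mod 91).
  Combine with x ≡ 12 (mod 17); new modulus lcm = 1547.
    Write x = 57 + 91·t and substitute into x ≡ 12 (mod 17): 91·t ≡ 12 − 57 = -45 (mod 17).
    Reduce coefficients mod 17: 6·t ≡ 6 (mod 17).
    The inverse of 6 mod 17 is 3 (since 6·3 = 18 = 1·17 + 1), so t ≡ 3·6 = 18 ≡ 1 (mod 17).
    Then x = 57 + 91·1 = 148, valid modulo lcm(91, 17) = 1547: x ≡ 148 (mod 1547).
  Combine with x ≡ 2 (mod 8); new modulus lcm = 12376.
    Write x = 148 + 1547·t and substitute into x ≡ 2 (mod 8): 1547·t ≡ 2 − 148 = -146 (mod 8).
    Reduce coefficients mod 8: 3·t ≡ 6 (mod 8).
    The inverse of 3 mod 8 is 3 (since 3·3 = 9 = 1·8 + 1), so t ≡ 3·6 = 18 ≡ 2 (mod 8).
    Then x = 148 + 1547·2 = 3242, valid modulo lcm(1547, 8) = 12376: x ≡ 3242 (mod 12376).
Verify against each original: 3242 mod 13 = 5, 3242 mod 7 = 1, 3242 mod 17 = 12, 3242 mod 8 = 2.

x ≡ 3242 (mod 12376).


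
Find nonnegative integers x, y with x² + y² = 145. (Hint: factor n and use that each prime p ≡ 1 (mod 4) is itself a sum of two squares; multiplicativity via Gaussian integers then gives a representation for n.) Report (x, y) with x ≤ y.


Step 1: Factor n = 145 = 5 · 29.
Step 2: Check the mod-4 condition on each prime factor: 5 ≡ 1 (mod 4), exponent 1; 29 ≡ 1 (mod 4), exponent 1.
All primes ≡ 3 (mod 4) appear to even exponent (or don't appear), so by the two-squares theorem n IS expressible as a sum of two squares.
Step 3: Build a representation. Here n = 5 · 29 is a product of primes ≡ 1 (mod 4). Each prime p ≡ 1 (mod 4) is itself a sum of two squares; find a² by testing p − a² for a perfect square:
  5: 5 − 1² = 4 = 2² ⇒ 5 = 1² + 2².
  29: 29 − 1² = 28, 29 − 2² = 25 = 5² ⇒ 29 = 2² + 5².
  Combine using the Brahmagupta–Fibonacci identity (a² + b²)(c² + d²) = (ac − bd)² + (ad + bc)² = (ac + bd)² + (ad − bc)²:
  5 · 29 = 145: from (1² + 2²)(2² + 5²), take (1·2 − 2·5, 1·5 + 2·2) = (2 − 10, 5 + 4) = (-8, 9); dropping signs (only squares matter) gives (8, 9); check 8² + 9² = 64 + 81 = 145 ✓.
Step 4: Order so x ≤ y and verify: 8² + 9² = 64 + 81 = 145 = n. ✓

n = 145 = 8² + 9² (one valid representation with x ≤ y).


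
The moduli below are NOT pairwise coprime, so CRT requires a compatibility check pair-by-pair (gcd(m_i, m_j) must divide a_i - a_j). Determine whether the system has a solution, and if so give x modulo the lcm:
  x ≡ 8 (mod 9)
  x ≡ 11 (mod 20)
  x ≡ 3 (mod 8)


Moduli 9, 20, 8 are not pairwise coprime, so CRT works modulo lcm(m_i) when all pairwise compatibility conditions hold.
Pairwise compatibility: gcd(m_i, m_j) must divide a_i - a_j for every pair.
Merge one congruence at a time:
  Start: x ≡ 8 (mod 9).
  Combine with x ≡ 11 (mod 20): gcd(9, 20) = 1; 11 - 8 = 3, which IS divisible by 1, so compatible.
    Write x = 8 + 9·t and substitute into x ≡ 11 (mod 20): 9·t ≡ 11 − 8 = 3 (mod 20).
    The inverse of 9 mod 20 is 9 (since 9·9 = 81 = 4·20 + 1), so t ≡ 9·3 = 27 ≡ 7 (mod 20).
    Then x = 8 + 9·7 = 71, valid modulo lcm(9, 20) = 180: x ≡ 71 (mod 180).
  Combine with x ≡ 3 (mod 8): gcd(180, 8) = 4; 3 - 71 = -68, which IS divisible by 4, so compatible.
    Write x = 71 + 180·t and substitute into x ≡ 3 (mod 8): 180·t ≡ 3 − 71 = -68 (mod 8).
    Divide the congruence (and modulus) by g = 4: 45·t ≡ -17 (mod 2).
    Reduce coefficients mod 2: 1·t ≡ 1 (mod 2).
    So t ≡ 1 (mod 2).
    Then x = 71 + 180·1 = 251, valid modulo lcm(180, 8) = 360: x ≡ 251 (mod 360).
Verify: 251 mod 9 = 8, 251 mod 20 = 11, 251 mod 8 = 3.

x ≡ 251 (mod 360).


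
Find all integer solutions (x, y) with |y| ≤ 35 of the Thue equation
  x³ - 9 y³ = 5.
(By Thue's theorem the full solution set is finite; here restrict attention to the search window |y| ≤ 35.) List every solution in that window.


The equation is x³ - 9y³ = 5. For fixed y, x³ = 9·y³ + 5, so a solution requires the RHS to be a perfect cube.
Strategy: iterate y from -35 to 35, compute RHS = 9·y³ + 5, and check whether it is a (positive or negative) perfect cube.
Check small values of y:
  y = 0: RHS = 5 is not a perfect cube.
  y = 1: RHS = 14 is not a perfect cube.
  y = -1: RHS = -4 is not a perfect cube.
  y = 2: RHS = 77 is not a perfect cube.
  y = -2: RHS = -67 is not a perfect cube.
  y = 3: RHS = 248 is not a perfect cube.
  y = -3: RHS = -238 is not a perfect cube.
Continuing the search up to |y| = 35 finds no solutions either.
No (x, y) in the scanned range satisfies the equation.

No integer solutions with |y| ≤ 35.


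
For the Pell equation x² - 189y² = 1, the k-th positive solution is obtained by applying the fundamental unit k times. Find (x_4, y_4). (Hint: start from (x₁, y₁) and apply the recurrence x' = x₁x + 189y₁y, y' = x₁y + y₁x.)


Step 1: Find the fundamental solution (x₁, y₁) of x² - 189y² = 1.
  Expand √189 as a continued fraction. a₀ = ⌊√189⌋ = 13; iterate m_{k+1} = d_k·a_k − m_k, d_{k+1} = (189 − m_{k+1}²)/d_k, a_{k+1} = ⌊(a₀ + m_{k+1})/d_{k+1}⌋ (starting m₀ = 0, d₀ = 1), with convergents p_k = a_k·p_{k-1} + p_{k-2}, q_k = a_k·q_{k-1} + q_{k-2} (p₋₁ = 1, q₋₁ = 0):
  k = 0: a₀ = 13; p₀/q₀ = 13/1; p₀² − 189·q₀² = 169 − 189 = -20.
  k = 1: m = 13, d = 20, a = ⌊(13 + 13)/20⌋ = 1; p/q = (1·13 + 1)/(1·1 + 0) = 14/1; p² − 189·q² = 196 − 189 = 7.
  k = 2: m = 7, d = 7, a = ⌊(13 + 7)/7⌋ = 2; p/q = (2·14 + 13)/(2·1 + 1) = 41/3; p² − 189·q² = 1681 − 1701 = -20.
  k = 3: m = 7, d = 20, a = ⌊(13 + 7)/20⌋ = 1; p/q = (1·41 + 14)/(1·3 + 1) = 55/4; p² − 189·q² = 3025 − 3024 = 1.
  The first convergent with p² − 189·q² = 1 gives the fundamental solution (x₁, y₁) = (55, 4).
Step 2: Apply the recurrence (x_{n+1}, y_{n+1}) = (x₁x_n + 189y₁y_n, x₁y_n + y₁x_n) repeatedly.
  From (x_1, y_1) = (55, 4): x_2 = 55·55 + 189·4·4 = 6049; y_2 = 55·4 + 4·55 = 440.
  From (x_2, y_2) = (6049, 440): x_3 = 55·6049 + 189·4·440 = 665335; y_3 = 55·440 + 4·6049 = 48396.
  From (x_3, y_3) = (665335, 48396): x_4 = 55·665335 + 189·4·48396 = 73180801; y_4 = 55·48396 + 4·665335 = 5323120.
Step 3: Verify x_4² - 189·y_4² = 5355429635001601 - 5355429635001600 = 1 (should be 1). ✓

(x_1, y_1) = (55, 4); (x_4, y_4) = (73180801, 5323120).


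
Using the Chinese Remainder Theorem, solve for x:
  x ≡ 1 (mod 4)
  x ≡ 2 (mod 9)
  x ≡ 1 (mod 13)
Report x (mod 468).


Moduli 4, 9, 13 are pairwise coprime; by CRT there is a unique solution modulo M = 4 · 9 · 13 = 468.
Solve pairwise, accumulating the modulus:
  Start with x ≡ 1 (mod 4).
  Combine with x ≡ 2 (mod 9): since gcd(4, 9) = 1, we get a unique residue mod 36.
    Write x = 1 + 4·t and substitute into x ≡ 2 (mod 9): 4·t ≡ 2 − 1 = 1 (mod 9).
    The inverse of 4 mod 9 is 7 (since 4·7 = 28 = 3·9 + 1), so t ≡ 7·1 = 7 ≡ 7 (mod 9).
    Then x = 1 + 4·7 = 29, valid modulo lcm(4, 9) = 36: x ≡ 29 (mod 36).
  Combine with x ≡ 1 (mod 13): since gcd(36, 13) = 1, we get a unique residue mod 468.
    Write x = 29 + 36·t and substitute into x ≡ 1 (mod 13): 36·t ≡ 1 − 29 = -28 (mod 13).
    Reduce coefficients mod 13: 10·t ≡ 11 (mod 13).
    The inverse of 10 mod 13 is 4 (since 10·4 = 40 = 3·13 + 1), so t ≡ 4·11 = 44 ≡ 5 (mod 13).
    Then x = 29 + 36·5 = 209, valid modulo lcm(36, 13) = 468: x ≡ 209 (mod 468).
Verify: 209 mod 4 = 1 ✓, 209 mod 9 = 2 ✓, 209 mod 13 = 1 ✓.

x ≡ 209 (mod 468).


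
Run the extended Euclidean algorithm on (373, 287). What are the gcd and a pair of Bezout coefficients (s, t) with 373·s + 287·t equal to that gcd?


Euclidean algorithm on (373, 287) — divide until remainder is 0:
  373 = 1 · 287 + 86
  287 = 3 · 86 + 29
  86 = 2 · 29 + 28
  29 = 1 · 28 + 1
  28 = 28 · 1 + 0
gcd(373, 287) = 1.
Track Bezout coefficients alongside the remainders: start with r₀ = 373 = a·1 + b·0 (s = 1, t = 0) and r₁ = 287 = a·0 + b·1 (s = 0, t = 1); each new remainder r_{k+1} = r_{k-1} − q_k·r_k inherits s_{k+1} = s_{k-1} − q_k·s_k, t_{k+1} = t_{k-1} − q_k·t_k, so r_k = a·s_k + b·t_k at every step:
  q = 1: r = 86, s = 1 − 1·0 = 1, t = 0 − 1·1 = -1  (check: 373·1 + 287·(-1) = 86)
  q = 3: r = 29, s = 0 − 3·1 = -3, t = 1 − 3·(-1) = 4  (check: 373·(-3) + 287·4 = 29)
  q = 2: r = 28, s = 1 − 2·(-3) = 7, t = -1 − 2·4 = -9  (check: 373·7 + 287·(-9) = 28)
  q = 1: r = 1, s = -3 − 1·7 = -10, t = 4 − 1·(-9) = 13  (check: 373·(-10) + 287·13 = 1)
The row with r = 1 (the gcd) gives the Bezout coefficients s = -10, t = 13.
Result: 373 · (-10) + 287 · (13) = 1.

gcd(373, 287) = 1; s = -10, t = 13 (check: 373·(-10) + 287·13 = 1).


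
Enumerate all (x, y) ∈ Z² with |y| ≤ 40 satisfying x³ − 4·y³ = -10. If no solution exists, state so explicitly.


The equation is x³ - 4y³ = -10. For fixed y, x³ = 4·y³ − 10, so a solution requires the RHS to be a perfect cube.
Strategy: iterate y from -40 to 40, compute RHS = 4·y³ − 10, and check whether it is a (positive or negative) perfect cube.
Check small values of y:
  y = 0: RHS = -10 is not a perfect cube.
  y = 1: RHS = -6 is not a perfect cube.
  y = -1: RHS = -14 is not a perfect cube.
  y = 2: RHS = 22 is not a perfect cube.
  y = -2: RHS = -42 is not a perfect cube.
  y = 3: RHS = 98 is not a perfect cube.
  y = -3: RHS = -118 is not a perfect cube.
Continuing the search up to |y| = 40 finds no solutions either.
No (x, y) in the scanned range satisfies the equation.

No integer solutions with |y| ≤ 40.


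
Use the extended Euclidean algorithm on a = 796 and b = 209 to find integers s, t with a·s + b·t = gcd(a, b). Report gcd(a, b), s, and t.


Euclidean algorithm on (796, 209) — divide until remainder is 0:
  796 = 3 · 209 + 169
  209 = 1 · 169 + 40
  169 = 4 · 40 + 9
  40 = 4 · 9 + 4
  9 = 2 · 4 + 1
  4 = 4 · 1 + 0
gcd(796, 209) = 1.
Track Bezout coefficients alongside the remainders: start with r₀ = 796 = a·1 + b·0 (s = 1, t = 0) and r₁ = 209 = a·0 + b·1 (s = 0, t = 1); each new remainder r_{k+1} = r_{k-1} − q_k·r_k inherits s_{k+1} = s_{k-1} − q_k·s_k, t_{k+1} = t_{k-1} − q_k·t_k, so r_k = a·s_k + b·t_k at every step:
  q = 3: r = 169, s = 1 − 3·0 = 1, t = 0 − 3·1 = -3  (check: 796·1 + 209·(-3) = 169)
  q = 1: r = 40, s = 0 − 1·1 = -1, t = 1 − 1·(-3) = 4  (check: 796·(-1) + 209·4 = 40)
  q = 4: r = 9, s = 1 − 4·(-1) = 5, t = -3 − 4·4 = -19  (check: 796·5 + 209·(-19) = 9)
  q = 4: r = 4, s = -1 − 4·5 = -21, t = 4 − 4·(-19) = 80  (check: 796·(-21) + 209·80 = 4)
  q = 2: r = 1, s = 5 − 2·(-21) = 47, t = -19 − 2·80 = -179  (check: 796·47 + 209·(-179) = 1)
The row with r = 1 (the gcd) gives the Bezout coefficients s = 47, t = -179.
Result: 796 · (47) + 209 · (-179) = 1.

gcd(796, 209) = 1; s = 47, t = -179 (check: 796·47 + 209·(-179) = 1).


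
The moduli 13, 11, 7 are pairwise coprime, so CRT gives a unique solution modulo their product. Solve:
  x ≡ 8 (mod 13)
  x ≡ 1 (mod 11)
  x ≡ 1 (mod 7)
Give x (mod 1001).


Moduli 13, 11, 7 are pairwise coprime; by CRT there is a unique solution modulo M = 13 · 11 · 7 = 1001.
Solve pairwise, accumulating the modulus:
  Start with x ≡ 8 (mod 13).
  Combine with x ≡ 1 (mod 11): since gcd(13, 11) = 1, we get a unique residue mod 143.
    Write x = 8 + 13·t and substitute into x ≡ 1 (mod 11): 13·t ≡ 1 − 8 = -7 (mod 11).
    Reduce coefficients mod 11: 2·t ≡ 4 (mod 11).
    The inverse of 2 mod 11 is 6 (since 2·6 = 12 = 1·11 + 1), so t ≡ 6·4 = 24 ≡ 2 (mod 11).
    Then x = 8 + 13·2 = 34, valid modulo lcm(13, 11) = 143: x ≡ 34 (mod 143).
  Combine with x ≡ 1 (mod 7): since gcd(143, 7) = 1, we get a unique residue mod 1001.
    Write x = 34 + 143·t and substitute into x ≡ 1 (mod 7): 143·t ≡ 1 − 34 = -33 (mod 7).
    Reduce coefficients mod 7: 3·t ≡ 2 (mod 7).
    The inverse of 3 mod 7 is 5 (since 3·5 = 15 = 2·7 + 1), so t ≡ 5·2 = 10 ≡ 3 (mod 7).
    Then x = 34 + 143·3 = 463, valid modulo lcm(143, 7) = 1001: x ≡ 463 (mod 1001).
Verify: 463 mod 13 = 8 ✓, 463 mod 11 = 1 ✓, 463 mod 7 = 1 ✓.

x ≡ 463 (mod 1001).


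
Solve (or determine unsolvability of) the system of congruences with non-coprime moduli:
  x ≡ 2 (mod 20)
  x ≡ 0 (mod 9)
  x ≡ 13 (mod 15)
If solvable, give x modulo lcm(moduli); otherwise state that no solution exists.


Moduli 20, 9, 15 are not pairwise coprime, so CRT works modulo lcm(m_i) when all pairwise compatibility conditions hold.
Pairwise compatibility: gcd(m_i, m_j) must divide a_i - a_j for every pair.
Merge one congruence at a time:
  Start: x ≡ 2 (mod 20).
  Combine with x ≡ 0 (mod 9): gcd(20, 9) = 1; 0 - 2 = -2, which IS divisible by 1, so compatible.
    Write x = 2 + 20·t and substitute into x ≡ 0 (mod 9): 20·t ≡ 0 − 2 = -2 (mod 9).
    Reduce coefficients mod 9: 2·t ≡ 7 (mod 9).
    The inverse of 2 mod 9 is 5 (since 2·5 = 10 = 1·9 + 1), so t ≡ 5·7 = 35 ≡ 8 (mod 9).
    Then x = 2 + 20·8 = 162, valid modulo lcm(20, 9) = 180: x ≡ 162 (mod 180).
  Combine with x ≡ 13 (mod 15): gcd(180, 15) = 15, and 13 - 162 = -149 is NOT divisible by 15.
    ⇒ system is inconsistent (no integer solution).

No solution (the system is inconsistent).


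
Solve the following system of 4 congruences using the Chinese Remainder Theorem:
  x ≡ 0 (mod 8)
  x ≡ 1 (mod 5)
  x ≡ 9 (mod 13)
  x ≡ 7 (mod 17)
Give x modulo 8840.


Product of moduli M = 8 · 5 · 13 · 17 = 8840.
Merge one congruence at a time:
  Start: x ≡ 0 (mod 8).
  Combine with x ≡ 1 (mod 5); new modulus lcm = 40.
    Write x = 0 + 8·t and substitute into x ≡ 1 (mod 5): 8·t ≡ 1 − 0 = 1 (mod 5).
    Reduce coefficients mod 5: 3·t ≡ 1 (mod 5).
    The inverse of 3 mod 5 is 2 (since 3·2 = 6 = 1·5 + 1), so t ≡ 2·1 = 2 ≡ 2 (mod 5).
    Then x = 0 + 8·2 = 16, valid modulo lcm(8, 5) = 40: x ≡ 16 (mod 40).
  Combine with x ≡ 9 (mod 13); new modulus lcm = 520.
    Write x = 16 + 40·t and substitute into x ≡ 9 (mod 13): 40·t ≡ 9 − 16 = -7 (mod 13).
    Reduce coefficients mod 13: 1·t ≡ 6 (mod 13).
    So t ≡ 6 (mod 13).
    Then x = 16 + 40·6 = 256, valid modulo lcm(40, 13) = 520: x ≡ 256 (mod 520).
  Combine with x ≡ 7 (mod 17); new modulus lcm = 8840.
    Write x = 256 + 520·t and substitute into x ≡ 7 (mod 17): 520·t ≡ 7 − 256 = -249 (mod 17).
    Reduce coefficients mod 17: 10·t ≡ 6 (mod 17).
    The inverse of 10 mod 17 is 12 (since 10·12 = 120 = 7·17 + 1), so t ≡ 12·6 = 72 ≡ 4 (mod 17).
    Then x = 256 + 520·4 = 2336, valid modulo lcm(520, 17) = 8840: x ≡ 2336 (mod 8840).
Verify against each original: 2336 mod 8 = 0, 2336 mod 5 = 1, 2336 mod 13 = 9, 2336 mod 17 = 7.

x ≡ 2336 (mod 8840).


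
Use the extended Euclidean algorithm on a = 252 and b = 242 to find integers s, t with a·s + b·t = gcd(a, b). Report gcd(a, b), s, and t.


Euclidean algorithm on (252, 242) — divide until remainder is 0:
  252 = 1 · 242 + 10
  242 = 24 · 10 + 2
  10 = 5 · 2 + 0
gcd(252, 242) = 2.
Track Bezout coefficients alongside the remainders: start with r₀ = 252 = a·1 + b·0 (s = 1, t = 0) and r₁ = 242 = a·0 + b·1 (s = 0, t = 1); each new remainder r_{k+1} = r_{k-1} − q_k·r_k inherits s_{k+1} = s_{k-1} − q_k·s_k, t_{k+1} = t_{k-1} − q_k·t_k, so r_k = a·s_k + b·t_k at every step:
  q = 1: r = 10, s = 1 − 1·0 = 1, t = 0 − 1·1 = -1  (check: 252·1 + 242·(-1) = 10)
  q = 24: r = 2, s = 0 − 24·1 = -24, t = 1 − 24·(-1) = 25  (check: 252·(-24) + 242·25 = 2)
The row with r = 2 (the gcd) gives the Bezout coefficients s = -24, t = 25.
Result: 252 · (-24) + 242 · (25) = 2.

gcd(252, 242) = 2; s = -24, t = 25 (check: 252·(-24) + 242·25 = 2).


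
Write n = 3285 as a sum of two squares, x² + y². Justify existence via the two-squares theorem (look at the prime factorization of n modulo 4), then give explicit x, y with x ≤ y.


Step 1: Factor n = 3285 = 3^2 · 5 · 73.
Step 2: Check the mod-4 condition on each prime factor: 3 ≡ 3 (mod 4), exponent 2 (must be even); 5 ≡ 1 (mod 4), exponent 1; 73 ≡ 1 (mod 4), exponent 1.
All primes ≡ 3 (mod 4) appear to even exponent (or don't appear), so by the two-squares theorem n IS expressible as a sum of two squares.
Step 3: Build a representation. Group n = k² · m with k = 3 and m = 5 · 73 = 365 (a product of primes ≡ 1 (mod 4)); a representation of m scales to one of n via (k·x)² + (k·y)² = k²(x² + y²). Each prime p ≡ 1 (mod 4) is itself a sum of two squares; find a² by testing p − a² for a perfect square:
  5: 5 − 1² = 4 = 2² ⇒ 5 = 1² + 2².
  73: 73 − 1² = 72, 73 − 2² = 69, 73 − 3² = 64 = 8² ⇒ 73 = 3² + 8².
  Combine using the Brahmagupta–Fibonacci identity (a² + b²)(c² + d²) = (ac − bd)² + (ad + bc)² = (ac + bd)² + (ad − bc)²:
  5 · 73 = 365: from (1² + 2²)(3² + 8²), take (1·3 − 2·8, 1·8 + 2·3) = (3 − 16, 8 + 6) = (-13, 14); dropping signs (only squares matter) gives (13, 14); check 13² + 14² = 169 + 196 = 365 ✓.
  Scale by k = 3: (3·13, 3·14) = (39, 42).
Step 4: Order so x ≤ y and verify: 39² + 42² = 1521 + 1764 = 3285 = n. ✓

n = 3285 = 39² + 42² (one valid representation with x ≤ y).


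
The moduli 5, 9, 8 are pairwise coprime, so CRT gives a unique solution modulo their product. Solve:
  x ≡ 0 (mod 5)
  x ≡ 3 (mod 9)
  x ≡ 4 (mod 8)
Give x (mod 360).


Moduli 5, 9, 8 are pairwise coprime; by CRT there is a unique solution modulo M = 5 · 9 · 8 = 360.
Solve pairwise, accumulating the modulus:
  Start with x ≡ 0 (mod 5).
  Combine with x ≡ 3 (mod 9): since gcd(5, 9) = 1, we get a unique residue mod 45.
    Write x = 0 + 5·t and substitute into x ≡ 3 (mod 9): 5·t ≡ 3 − 0 = 3 (mod 9).
    The inverse of 5 mod 9 is 2 (since 5·2 = 10 = 1·9 + 1), so t ≡ 2·3 = 6 ≡ 6 (mod 9).
    Then x = 0 + 5·6 = 30, valid modulo lcm(5, 9) = 45: x ≡ 30 (mod 45).
  Combine with x ≡ 4 (mod 8): since gcd(45, 8) = 1, we get a unique residue mod 360.
    Write x = 30 + 45·t and substitute into x ≡ 4 (mod 8): 45·t ≡ 4 − 30 = -26 (mod 8).
    Reduce coefficients mod 8: 5·t ≡ 6 (mod 8).
    The inverse of 5 mod 8 is 5 (since 5·5 = 25 = 3·8 + 1), so t ≡ 5·6 = 30 ≡ 6 (mod 8).
    Then x = 30 + 45·6 = 300, valid modulo lcm(45, 8) = 360: x ≡ 300 (mod 360).
Verify: 300 mod 5 = 0 ✓, 300 mod 9 = 3 ✓, 300 mod 8 = 4 ✓.

x ≡ 300 (mod 360).


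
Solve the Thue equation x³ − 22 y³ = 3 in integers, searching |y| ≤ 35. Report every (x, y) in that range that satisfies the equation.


The equation is x³ - 22y³ = 3. For fixed y, x³ = 22·y³ + 3, so a solution requires the RHS to be a perfect cube.
Strategy: iterate y from -35 to 35, compute RHS = 22·y³ + 3, and check whether it is a (positive or negative) perfect cube.
Check small values of y:
  y = 0: RHS = 3 is not a perfect cube.
  y = 1: RHS = 25 is not a perfect cube.
  y = -1: RHS = -19 is not a perfect cube.
  y = 2: RHS = 179 is not a perfect cube.
  y = -2: RHS = -173 is not a perfect cube.
  y = 3: RHS = 597 is not a perfect cube.
  y = -3: RHS = -591 is not a perfect cube.
Continuing the search up to |y| = 35 finds no solutions either.
No (x, y) in the scanned range satisfies the equation.

No integer solutions with |y| ≤ 35.


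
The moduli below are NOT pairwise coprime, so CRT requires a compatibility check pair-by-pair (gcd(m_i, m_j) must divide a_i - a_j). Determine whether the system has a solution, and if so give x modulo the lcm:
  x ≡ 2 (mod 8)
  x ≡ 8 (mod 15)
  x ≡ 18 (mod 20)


Moduli 8, 15, 20 are not pairwise coprime, so CRT works modulo lcm(m_i) when all pairwise compatibility conditions hold.
Pairwise compatibility: gcd(m_i, m_j) must divide a_i - a_j for every pair.
Merge one congruence at a time:
  Start: x ≡ 2 (mod 8).
  Combine with x ≡ 8 (mod 15): gcd(8, 15) = 1; 8 - 2 = 6, which IS divisible by 1, so compatible.
    Write x = 2 + 8·t and substitute into x ≡ 8 (mod 15): 8·t ≡ 8 − 2 = 6 (mod 15).
    The inverse of 8 mod 15 is 2 (since 8·2 = 16 = 1·15 + 1), so t ≡ 2·6 = 12 ≡ 12 (mod 15).
    Then x = 2 + 8·12 = 98, valid modulo lcm(8, 15) = 120: x ≡ 98 (mod 120).
  Combine with x ≡ 18 (mod 20): gcd(120, 20) = 20; 18 - 98 = -80, which IS divisible by 20, so compatible.
    Write x = 98 + 120·t and substitute into x ≡ 18 (mod 20): 120·t ≡ 18 − 98 = -80 (mod 20).
    Divide the congruence (and modulus) by g = 20: 6·t ≡ -4 (mod 1).
    Modulo 1 every t works; take t = 0.
    Then x = 98 + 120·0 = 98, valid modulo lcm(120, 20) = 120: x ≡ 98 (mod 120).
Verify: 98 mod 8 = 2, 98 mod 15 = 8, 98 mod 20 = 18.

x ≡ 98 (mod 120).


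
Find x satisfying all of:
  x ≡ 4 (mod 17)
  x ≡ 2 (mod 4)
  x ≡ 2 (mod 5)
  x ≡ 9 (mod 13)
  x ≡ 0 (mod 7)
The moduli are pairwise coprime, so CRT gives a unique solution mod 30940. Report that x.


Product of moduli M = 17 · 4 · 5 · 13 · 7 = 30940.
Merge one congruence at a time:
  Start: x ≡ 4 (mod 17).
  Combine with x ≡ 2 (mod 4); new modulus lcm = 68.
    Write x = 4 + 17·t and substitute into x ≡ 2 (mod 4): 17·t ≡ 2 − 4 = -2 (mod 4).
    Reduce coefficients mod 4: 1·t ≡ 2 (mod 4).
    So t ≡ 2 (mod 4).
    Then x = 4 + 17·2 = 38, valid modulo lcm(17, 4) = 68: x ≡ 38 (mod 68).
  Combine with x ≡ 2 (mod 5); new modulus lcm = 340.
    Write x = 38 + 68·t and substitute into x ≡ 2 (mod 5): 68·t ≡ 2 − 38 = -36 (mod 5).
    Reduce coefficients mod 5: 3·t ≡ 4 (mod 5).
    The inverse of 3 mod 5 is 2 (since 3·2 = 6 = 1·5 + 1), so t ≡ 2·4 = 8 ≡ 3 (mod 5).
    Then x = 38 + 68·3 = 242, valid modulo lcm(68, 5) = 340: x ≡ 242 (mod 340).
  Combine with x ≡ 9 (mod 13); new modulus lcm = 4420.
    Write x = 242 + 340·t and substitute into x ≡ 9 (mod 13): 340·t ≡ 9 − 242 = -233 (mod 13).
    Reduce coefficients mod 13: 2·t ≡ 1 (mod 13).
    The inverse of 2 mod 13 is 7 (since 2·7 = 14 = 1·13 + 1), so t ≡ 7·1 = 7 ≡ 7 (mod 13).
    Then x = 242 + 340·7 = 2622, valid modulo lcm(340, 13) = 4420: x ≡ 2622 (mod 4420).
  Combine with x ≡ 0 (mod 7); new modulus lcm = 30940.
    Write x = 2622 + 4420·t and substitute into x ≡ 0 (mod 7): 4420·t ≡ 0 − 2622 = -2622 (mod 7).
    Reduce coefficients mod 7: 3·t ≡ 3 (mod 7).
    The inverse of 3 mod 7 is 5 (since 3·5 = 15 = 2·7 + 1), so t ≡ 5·3 = 15 ≡ 1 (mod 7).
    Then x = 2622 + 4420·1 = 7042, valid modulo lcm(4420, 7) = 30940: x ≡ 7042 (mod 30940).
Verify against each original: 7042 mod 17 = 4, 7042 mod 4 = 2, 7042 mod 5 = 2, 7042 mod 13 = 9, 7042 mod 7 = 0.

x ≡ 7042 (mod 30940).


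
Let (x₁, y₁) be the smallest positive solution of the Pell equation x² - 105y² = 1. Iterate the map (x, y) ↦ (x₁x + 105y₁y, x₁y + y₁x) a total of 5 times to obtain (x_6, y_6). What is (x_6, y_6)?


Step 1: Find the fundamental solution (x₁, y₁) of x² - 105y² = 1.
  Expand √105 as a continued fraction. a₀ = ⌊√105⌋ = 10; iterate m_{k+1} = d_k·a_k − m_k, d_{k+1} = (105 − m_{k+1}²)/d_k, a_{k+1} = ⌊(a₀ + m_{k+1})/d_{k+1}⌋ (starting m₀ = 0, d₀ = 1), with convergents p_k = a_k·p_{k-1} + p_{k-2}, q_k = a_k·q_{k-1} + q_{k-2} (p₋₁ = 1, q₋₁ = 0):
  k = 0: a₀ = 10; p₀/q₀ = 10/1; p₀² − 105·q₀² = 100 − 105 = -5.
  k = 1: m = 10, d = 5, a = ⌊(10 + 10)/5⌋ = 4; p/q = (4·10 + 1)/(4·1 + 0) = 41/4; p² − 105·q² = 1681 − 1680 = 1.
  The first convergent with p² − 105·q² = 1 gives the fundamental solution (x₁, y₁) = (41, 4).
Step 2: Apply the recurrence (x_{n+1}, y_{n+1}) = (x₁x_n + 105y₁y_n, x₁y_n + y₁x_n) repeatedly.
  From (x_1, y_1) = (41, 4): x_2 = 41·41 + 105·4·4 = 3361; y_2 = 41·4 + 4·41 = 328.
  From (x_2, y_2) = (3361, 328): x_3 = 41·3361 + 105·4·328 = 275561; y_3 = 41·328 + 4·3361 = 26892.
  From (x_3, y_3) = (275561, 26892): x_4 = 41·275561 + 105·4·26892 = 22592641; y_4 = 41·26892 + 4·275561 = 2204816.
  From (x_4, y_4) = (22592641, 2204816): x_5 = 41·22592641 + 105·4·2204816 = 1852321001; y_5 = 41·2204816 + 4·22592641 = 180768020.
  From (x_5, y_5) = (1852321001, 180768020): x_6 = 41·1852321001 + 105·4·180768020 = 151867729441; y_6 = 41·180768020 + 4·1852321001 = 14820772824.
Step 3: Verify x_6² - 105·y_6² = 23063807245564778172481 - 23063807245564778172480 = 1 (should be 1). ✓

(x_1, y_1) = (41, 4); (x_6, y_6) = (151867729441, 14820772824).


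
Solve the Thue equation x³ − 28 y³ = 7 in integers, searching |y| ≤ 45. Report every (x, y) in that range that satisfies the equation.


The equation is x³ - 28y³ = 7. For fixed y, x³ = 28·y³ + 7, so a solution requires the RHS to be a perfect cube.
Strategy: iterate y from -45 to 45, compute RHS = 28·y³ + 7, and check whether it is a (positive or negative) perfect cube.
Check small values of y:
  y = 0: RHS = 7 is not a perfect cube.
  y = 1: RHS = 35 is not a perfect cube.
  y = -1: RHS = -21 is not a perfect cube.
  y = 2: RHS = 231 is not a perfect cube.
  y = -2: RHS = -217 is not a perfect cube.
  y = 3: RHS = 763 is not a perfect cube.
  y = -3: RHS = -749 is not a perfect cube.
Continuing the search up to |y| = 45 finds no solutions either.
No (x, y) in the scanned range satisfies the equation.

No integer solutions with |y| ≤ 45.


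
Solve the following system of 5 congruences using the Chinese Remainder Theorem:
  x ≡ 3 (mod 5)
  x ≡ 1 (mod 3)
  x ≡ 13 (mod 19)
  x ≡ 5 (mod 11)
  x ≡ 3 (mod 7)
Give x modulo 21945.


Product of moduli M = 5 · 3 · 19 · 11 · 7 = 21945.
Merge one congruence at a time:
  Start: x ≡ 3 (mod 5).
  Combine with x ≡ 1 (mod 3); new modulus lcm = 15.
    Write x = 3 + 5·t and substitute into x ≡ 1 (mod 3): 5·t ≡ 1 − 3 = -2 (mod 3).
    Reduce coefficients mod 3: 2·t ≡ 1 (mod 3).
    The inverse of 2 mod 3 is 2 (since 2·2 = 4 = 1·3 + 1), so t ≡ 2·1 = 2 ≡ 2 (mod 3).
    Then x = 3 + 5·2 = 13, valid modulo lcm(5, 3) = 15: x ≡ 13 (mod 15).
  Combine with x ≡ 13 (mod 19); new modulus lcm = 285.
    Write x = 13 + 15·t and substitute into x ≡ 13 (mod 19): 15·t ≡ 13 − 13 = 0 (mod 19).
    The inverse of 15 mod 19 is 14 (since 15·14 = 210 = 11·19 + 1), so t ≡ 14·0 = 0 ≡ 0 (mod 19).
    Then x = 13 + 15·0 = 13, valid modulo lcm(15, 19) = 285: x ≡ 13 (mod 285).
  Combine with x ≡ 5 (mod 11); new modulus lcm = 3135.
    Write x = 13 + 285·t and substitute into x ≡ 5 (mod 11): 285·t ≡ 5 − 13 = -8 (mod 11).
    Reduce coefficients mod 11: 10·t ≡ 3 (mod 11).
    The inverse of 10 mod 11 is 10 (since 10·10 = 100 = 9·11 + 1), so t ≡ 10·3 = 30 ≡ 8 (mod 11).
    Then x = 13 + 285·8 = 2293, valid modulo lcm(285, 11) = 3135: x ≡ 2293 (mod 3135).
  Combine with x ≡ 3 (mod 7); new modulus lcm = 21945.
    Write x = 2293 + 3135·t and substitute into x ≡ 3 (mod 7): 3135·t ≡ 3 − 2293 = -2290 (mod 7).
    Reduce coefficients mod 7: 6·t ≡ 6 (mod 7).
    The inverse of 6 mod 7 is 6 (since 6·6 = 36 = 5·7 + 1), so t ≡ 6·6 = 36 ≡ 1 (mod 7).
    Then x = 2293 + 3135·1 = 5428, valid modulo lcm(3135, 7) = 21945: x ≡ 5428 (mod 21945).
Verify against each original: 5428 mod 5 = 3, 5428 mod 3 = 1, 5428 mod 19 = 13, 5428 mod 11 = 5, 5428 mod 7 = 3.

x ≡ 5428 (mod 21945).


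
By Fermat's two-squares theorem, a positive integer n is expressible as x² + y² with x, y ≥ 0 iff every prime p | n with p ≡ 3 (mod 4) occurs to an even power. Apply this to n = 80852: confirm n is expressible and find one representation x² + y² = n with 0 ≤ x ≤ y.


Step 1: Factor n = 80852 = 2^2 · 17 · 29 · 41.
Step 2: Check the mod-4 condition on each prime factor: 2 = 2 (special); 17 ≡ 1 (mod 4), exponent 1; 29 ≡ 1 (mod 4), exponent 1; 41 ≡ 1 (mod 4), exponent 1.
All primes ≡ 3 (mod 4) appear to even exponent (or don't appear), so by the two-squares theorem n IS expressible as a sum of two squares.
Step 3: Build a representation. Group n = k² · m with k = 2 and m = 17 · 29 · 41 = 20213 (a product of primes ≡ 1 (mod 4)); a representation of m scales to one of n via (k·x)² + (k·y)² = k²(x² + y²). Each prime p ≡ 1 (mod 4) is itself a sum of two squares; find a² by testing p − a² for a perfect square:
  17: 17 − 1² = 16 = 4² ⇒ 17 = 1² + 4².
  29: 29 − 1² = 28, 29 − 2² = 25 = 5² ⇒ 29 = 2² + 5².
  41: 41 − 1² = 40, 41 − 2² = 37, 41 − 3² = 32, 41 − 4² = 25 = 5² ⇒ 41 = 4² + 5².
  Combine using the Brahmagupta–Fibonacci identity (a² + b²)(c² + d²) = (ac − bd)² + (ad + bc)² = (ac + bd)² + (ad − bc)²:
  17 · 29 = 493: from (1² + 4²)(2² + 5²), take (1·2 − 4·5, 1·5 + 4·2) = (2 − 20, 5 + 8) = (-18, 13); dropping signs (only squares matter) gives (18, 13); check 18² + 13² = 324 + 169 = 493 ✓.
  493 · 41 = 20213: from (18² + 13²)(4² + 5²), take (18·4 − 13·5, 18·5 + 13·4) = (72 − 65, 90 + 52) = (7, 142); check 7² + 142² = 49 + 20164 = 20213 ✓.
  Scale by k = 2: (2·7, 2·142) = (14, 284).
Step 4: Order so x ≤ y and verify: 14² + 284² = 196 + 80656 = 80852 = n. ✓

n = 80852 = 14² + 284² (one valid representation with x ≤ y).


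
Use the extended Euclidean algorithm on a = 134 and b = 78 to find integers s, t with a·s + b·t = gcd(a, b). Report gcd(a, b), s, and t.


Euclidean algorithm on (134, 78) — divide until remainder is 0:
  134 = 1 · 78 + 56
  78 = 1 · 56 + 22
  56 = 2 · 22 + 12
  22 = 1 · 12 + 10
  12 = 1 · 10 + 2
  10 = 5 · 2 + 0
gcd(134, 78) = 2.
Track Bezout coefficients alongside the remainders: start with r₀ = 134 = a·1 + b·0 (s = 1, t = 0) and r₁ = 78 = a·0 + b·1 (s = 0, t = 1); each new remainder r_{k+1} = r_{k-1} − q_k·r_k inherits s_{k+1} = s_{k-1} − q_k·s_k, t_{k+1} = t_{k-1} − q_k·t_k, so r_k = a·s_k + b·t_k at every step:
  q = 1: r = 56, s = 1 − 1·0 = 1, t = 0 − 1·1 = -1  (check: 134·1 + 78·(-1) = 56)
  q = 1: r = 22, s = 0 − 1·1 = -1, t = 1 − 1·(-1) = 2  (check: 134·(-1) + 78·2 = 22)
  q = 2: r = 12, s = 1 − 2·(-1) = 3, t = -1 − 2·2 = -5  (check: 134·3 + 78·(-5) = 12)
  q = 1: r = 10, s = -1 − 1·3 = -4, t = 2 − 1·(-5) = 7  (check: 134·(-4) + 78·7 = 10)
  q = 1: r = 2, s = 3 − 1·(-4) = 7, t = -5 − 1·7 = -12  (check: 134·7 + 78·(-12) = 2)
The row with r = 2 (the gcd) gives the Bezout coefficients s = 7, t = -12.
Result: 134 · (7) + 78 · (-12) = 2.

gcd(134, 78) = 2; s = 7, t = -12 (check: 134·7 + 78·(-12) = 2).


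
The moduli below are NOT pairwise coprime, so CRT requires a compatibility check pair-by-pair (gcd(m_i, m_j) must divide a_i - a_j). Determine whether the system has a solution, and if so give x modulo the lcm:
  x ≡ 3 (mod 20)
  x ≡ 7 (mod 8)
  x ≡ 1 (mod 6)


Moduli 20, 8, 6 are not pairwise coprime, so CRT works modulo lcm(m_i) when all pairwise compatibility conditions hold.
Pairwise compatibility: gcd(m_i, m_j) must divide a_i - a_j for every pair.
Merge one congruence at a time:
  Start: x ≡ 3 (mod 20).
  Combine with x ≡ 7 (mod 8): gcd(20, 8) = 4; 7 - 3 = 4, which IS divisible by 4, so compatible.
    Write x = 3 + 20·t and substitute into x ≡ 7 (mod 8): 20·t ≡ 7 − 3 = 4 (mod 8).
    Divide the congruence (and modulus) by g = 4: 5·t ≡ 1 (mod 2).
    Reduce coefficients mod 2: 1·t ≡ 1 (mod 2).
    So t ≡ 1 (mod 2).
    Then x = 3 + 20·1 = 23, valid modulo lcm(20, 8) = 40: x ≡ 23 (mod 40).
  Combine with x ≡ 1 (mod 6): gcd(40, 6) = 2; 1 - 23 = -22, which IS divisible by 2, so compatible.
    Write x = 23 + 40·t and substitute into x ≡ 1 (mod 6): 40·t ≡ 1 − 23 = -22 (mod 6).
    Divide the congruence (and modulus) by g = 2: 20·t ≡ -11 (mod 3).
    Reduce coefficients mod 3: 2·t ≡ 1 (mod 3).
    The inverse of 2 mod 3 is 2 (since 2·2 = 4 = 1·3 + 1), so t ≡ 2·1 = 2 ≡ 2 (mod 3).
    Then x = 23 + 40·2 = 103, valid modulo lcm(40, 6) = 120: x ≡ 103 (mod 120).
Verify: 103 mod 20 = 3, 103 mod 8 = 7, 103 mod 6 = 1.

x ≡ 103 (mod 120).


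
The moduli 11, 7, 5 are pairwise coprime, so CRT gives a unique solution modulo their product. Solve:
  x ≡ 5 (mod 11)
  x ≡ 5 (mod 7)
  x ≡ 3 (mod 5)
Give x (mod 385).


Moduli 11, 7, 5 are pairwise coprime; by CRT there is a unique solution modulo M = 11 · 7 · 5 = 385.
Solve pairwise, accumulating the modulus:
  Start with x ≡ 5 (mod 11).
  Combine with x ≡ 5 (mod 7): since gcd(11, 7) = 1, we get a unique residue mod 77.
    Write x = 5 + 11·t and substitute into x ≡ 5 (mod 7): 11·t ≡ 5 − 5 = 0 (mod 7).
    Reduce coefficients mod 7: 4·t ≡ 0 (mod 7).
    The inverse of 4 mod 7 is 2 (since 4·2 = 8 = 1·7 + 1), so t ≡ 2·0 = 0 ≡ 0 (mod 7).
    Then x = 5 + 11·0 = 5, valid modulo lcm(11, 7) = 77: x ≡ 5 (mod 77).
  Combine with x ≡ 3 (mod 5): since gcd(77, 5) = 1, we get a unique residue mod 385.
    Write x = 5 + 77·t and substitute into x ≡ 3 (mod 5): 77·t ≡ 3 − 5 = -2 (mod 5).
    Reduce coefficients mod 5: 2·t ≡ 3 (mod 5).
    The inverse of 2 mod 5 is 3 (since 2·3 = 6 = 1·5 + 1), so t ≡ 3·3 = 9 ≡ 4 (mod 5).
    Then x = 5 + 77·4 = 313, valid modulo lcm(77, 5) = 385: x ≡ 313 (mod 385).
Verify: 313 mod 11 = 5 ✓, 313 mod 7 = 5 ✓, 313 mod 5 = 3 ✓.

x ≡ 313 (mod 385).


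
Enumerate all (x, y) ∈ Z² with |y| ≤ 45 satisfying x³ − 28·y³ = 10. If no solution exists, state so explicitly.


The equation is x³ - 28y³ = 10. For fixed y, x³ = 28·y³ + 10, so a solution requires the RHS to be a perfect cube.
Strategy: iterate y from -45 to 45, compute RHS = 28·y³ + 10, and check whether it is a (positive or negative) perfect cube.
Check small values of y:
  y = 0: RHS = 10 is not a perfect cube.
  y = 1: RHS = 38 is not a perfect cube.
  y = -1: RHS = -18 is not a perfect cube.
  y = 2: RHS = 234 is not a perfect cube.
  y = -2: RHS = -214 is not a perfect cube.
  y = 3: RHS = 766 is not a perfect cube.
  y = -3: RHS = -746 is not a perfect cube.
Continuing the search up to |y| = 45 finds no solutions either.
No (x, y) in the scanned range satisfies the equation.

No integer solutions with |y| ≤ 45.


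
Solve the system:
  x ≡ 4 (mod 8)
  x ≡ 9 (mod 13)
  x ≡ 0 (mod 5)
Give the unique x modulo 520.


Moduli 8, 13, 5 are pairwise coprime; by CRT there is a unique solution modulo M = 8 · 13 · 5 = 520.
Solve pairwise, accumulating the modulus:
  Start with x ≡ 4 (mod 8).
  Combine with x ≡ 9 (mod 13): since gcd(8, 13) = 1, we get a unique residue mod 104.
    Write x = 4 + 8·t and substitute into x ≡ 9 (mod 13): 8·t ≡ 9 − 4 = 5 (mod 13).
    The inverse of 8 mod 13 is 5 (since 8·5 = 40 = 3·13 + 1), so t ≡ 5·5 = 25 ≡ 12 (mod 13).
    Then x = 4 + 8·12 = 100, valid modulo lcm(8, 13) = 104: x ≡ 100 (mod 104).
  Combine with x ≡ 0 (mod 5): since gcd(104, 5) = 1, we get a unique residue mod 520.
    Write x = 100 + 104·t and substitute into x ≡ 0 (mod 5): 104·t ≡ 0 − 100 = -100 (mod 5).
    Reduce coefficients mod 5: 4·t ≡ 0 (mod 5).
    The inverse of 4 mod 5 is 4 (since 4·4 = 16 = 3·5 + 1), so t ≡ 4·0 = 0 ≡ 0 (mod 5).
    Then x = 100 + 104·0 = 100, valid modulo lcm(104, 5) = 520: x ≡ 100 (mod 520).
Verify: 100 mod 8 = 4 ✓, 100 mod 13 = 9 ✓, 100 mod 5 = 0 ✓.

x ≡ 100 (mod 520).


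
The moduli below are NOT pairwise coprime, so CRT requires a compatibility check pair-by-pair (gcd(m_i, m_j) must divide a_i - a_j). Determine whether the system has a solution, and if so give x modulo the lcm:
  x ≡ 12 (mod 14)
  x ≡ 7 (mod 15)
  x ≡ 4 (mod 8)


Moduli 14, 15, 8 are not pairwise coprime, so CRT works modulo lcm(m_i) when all pairwise compatibility conditions hold.
Pairwise compatibility: gcd(m_i, m_j) must divide a_i - a_j for every pair.
Merge one congruence at a time:
  Start: x ≡ 12 (mod 14).
  Combine with x ≡ 7 (mod 15): gcd(14, 15) = 1; 7 - 12 = -5, which IS divisible by 1, so compatible.
    Write x = 12 + 14·t and substitute into x ≡ 7 (mod 15): 14·t ≡ 7 − 12 = -5 (mod 15).
    Reduce coefficients mod 15: 14·t ≡ 10 (mod 15).
    The inverse of 14 mod 15 is 14 (since 14·14 = 196 = 13·15 + 1), so t ≡ 14·10 = 140 ≡ 5 (mod 15).
    Then x = 12 + 14·5 = 82, valid modulo lcm(14, 15) = 210: x ≡ 82 (mod 210).
  Combine with x ≡ 4 (mod 8): gcd(210, 8) = 2; 4 - 82 = -78, which IS divisible by 2, so compatible.
    Write x = 82 + 210·t and substitute into x ≡ 4 (mod 8): 210·t ≡ 4 − 82 = -78 (mod 8).
    Divide the congruence (and modulus) by g = 2: 105·t ≡ -39 (mod 4).
    Reduce coefficients mod 4: 1·t ≡ 1 (mod 4).
    So t ≡ 1 (mod 4).
    Then x = 82 + 210·1 = 292, valid modulo lcm(210, 8) = 840: x ≡ 292 (mod 840).
Verify: 292 mod 14 = 12, 292 mod 15 = 7, 292 mod 8 = 4.

x ≡ 292 (mod 840).


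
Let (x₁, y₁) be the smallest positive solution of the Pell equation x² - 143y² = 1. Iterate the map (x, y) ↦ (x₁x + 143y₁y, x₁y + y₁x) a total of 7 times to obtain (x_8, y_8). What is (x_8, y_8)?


Step 1: Find the fundamental solution (x₁, y₁) of x² - 143y² = 1.
  Expand √143 as a continued fraction. a₀ = ⌊√143⌋ = 11; iterate m_{k+1} = d_k·a_k − m_k, d_{k+1} = (143 − m_{k+1}²)/d_k, a_{k+1} = ⌊(a₀ + m_{k+1})/d_{k+1}⌋ (starting m₀ = 0, d₀ = 1), with convergents p_k = a_k·p_{k-1} + p_{k-2}, q_k = a_k·q_{k-1} + q_{k-2} (p₋₁ = 1, q₋₁ = 0):
  k = 0: a₀ = 11; p₀/q₀ = 11/1; p₀² − 143·q₀² = 121 − 143 = -22.
  k = 1: m = 11, d = 22, a = ⌊(11 + 11)/22⌋ = 1; p/q = (1·11 + 1)/(1·1 + 0) = 12/1; p² − 143·q² = 144 − 143 = 1.
  The first convergent with p² − 143·q² = 1 gives the fundamental solution (x₁, y₁) = (12, 1).
Step 2: Apply the recurrence (x_{n+1}, y_{n+1}) = (x₁x_n + 143y₁y_n, x₁y_n + y₁x_n) repeatedly.
  From (x_1, y_1) = (12, 1): x_2 = 12·12 + 143·1·1 = 287; y_2 = 12·1 + 1·12 = 24.
  From (x_2, y_2) = (287, 24): x_3 = 12·287 + 143·1·24 = 6876; y_3 = 12·24 + 1·287 = 575.
  From (x_3, y_3) = (6876, 575): x_4 = 12·6876 + 143·1·575 = 164737; y_4 = 12·575 + 1·6876 = 13776.
  From (x_4, y_4) = (164737, 13776): x_5 = 12·164737 + 143·1·13776 = 3946812; y_5 = 12·13776 + 1·164737 = 330049.
  From (x_5, y_5) = (3946812, 330049): x_6 = 12·3946812 + 143·1·330049 = 94558751; y_6 = 12·330049 + 1·3946812 = 7907400.
  From (x_6, y_6) = (94558751, 7907400): x_7 = 12·94558751 + 143·1·7907400 = 2265463212; y_7 = 12·7907400 + 1·94558751 = 189447551.
  From (x_7, y_7) = (2265463212, 189447551): x_8 = 12·2265463212 + 143·1·189447551 = 54276558337; y_8 = 12·189447551 + 1·2265463212 = 4538833824.
Step 3: Verify x_8² - 143·y_8² = 2945944784909764205569 - 2945944784909764205568 = 1 (should be 1). ✓

(x_1, y_1) = (12, 1); (x_8, y_8) = (54276558337, 4538833824).


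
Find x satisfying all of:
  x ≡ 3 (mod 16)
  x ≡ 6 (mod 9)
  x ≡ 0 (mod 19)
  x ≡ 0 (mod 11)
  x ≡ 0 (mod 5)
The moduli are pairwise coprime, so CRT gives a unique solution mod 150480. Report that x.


Product of moduli M = 16 · 9 · 19 · 11 · 5 = 150480.
Merge one congruence at a time:
  Start: x ≡ 3 (mod 16).
  Combine with x ≡ 6 (mod 9); new modulus lcm = 144.
    Write x = 3 + 16·t and substitute into x ≡ 6 (mod 9): 16·t ≡ 6 − 3 = 3 (mod 9).
    Reduce coefficients mod 9: 7·t ≡ 3 (mod 9).
    The inverse of 7 mod 9 is 4 (since 7·4 = 28 = 3·9 + 1), so t ≡ 4·3 = 12 ≡ 3 (mod 9).
    Then x = 3 + 16·3 = 51, valid modulo lcm(16, 9) = 144: x ≡ 51 (mod 144).
  Combine with x ≡ 0 (mod 19); new modulus lcm = 2736.
    Write x = 51 + 144·t and substitute into x ≡ 0 (mod 19): 144·t ≡ 0 − 51 = -51 (mod 19).
    Reduce coefficients mod 19: 11·t ≡ 6 (mod 19).
    The inverse of 11 mod 19 is 7 (since 11·7 = 77 = 4·19 + 1), so t ≡ 7·6 = 42 ≡ 4 (mod 19).
    Then x = 51 + 144·4 = 627, valid modulo lcm(144, 19) = 2736: x ≡ 627 (mod 2736).
  Combine with x ≡ 0 (mod 11); new modulus lcm = 30096.
    Write x = 627 + 2736·t and substitute into x ≡ 0 (mod 11): 2736·t ≡ 0 − 627 = -627 (mod 11).
    Reduce coefficients mod 11: 8·t ≡ 0 (mod 11).
    The inverse of 8 mod 11 is 7 (since 8·7 = 56 = 5·11 + 1), so t ≡ 7·0 = 0 ≡ 0 (mod 11).
    Then x = 627 + 2736·0 = 627, valid modulo lcm(2736, 11) = 30096: x ≡ 627 (mod 30096).
  Combine with x ≡ 0 (mod 5); new modulus lcm = 150480.
    Write x = 627 + 30096·t and substitute into x ≡ 0 (mod 5): 30096·t ≡ 0 − 627 = -627 (mod 5).
    Reduce coefficients mod 5: 1·t ≡ 3 (mod 5).
    So t ≡ 3 (mod 5).
    Then x = 627 + 30096·3 = 90915, valid modulo lcm(30096, 5) = 150480: x ≡ 90915 (mod 150480).
Verify against each original: 90915 mod 16 = 3, 90915 mod 9 = 6, 90915 mod 19 = 0, 90915 mod 11 = 0, 90915 mod 5 = 0.

x ≡ 90915 (mod 150480).
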